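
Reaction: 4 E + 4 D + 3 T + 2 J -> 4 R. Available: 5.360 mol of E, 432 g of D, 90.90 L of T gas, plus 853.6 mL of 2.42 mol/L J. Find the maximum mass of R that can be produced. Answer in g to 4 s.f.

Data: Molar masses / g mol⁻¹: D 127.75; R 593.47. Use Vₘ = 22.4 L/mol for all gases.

2007 g

n(E) = 5.360 mol
n(D) = 432.0 / 127.75 = 3.382 mol
n(T) = 90.90 / 22.4 = 4.058 mol
n(J) = 2.42 × 853.6/1000 = 2.066 mol
n/ν → E: 1.340, D: 0.8455, T: 1.353, J: 1.033; D is limiting.
n(R) = (4/4) × 3.382 = 3.382 mol
mass = 3.382 × 593.47 = 2007 g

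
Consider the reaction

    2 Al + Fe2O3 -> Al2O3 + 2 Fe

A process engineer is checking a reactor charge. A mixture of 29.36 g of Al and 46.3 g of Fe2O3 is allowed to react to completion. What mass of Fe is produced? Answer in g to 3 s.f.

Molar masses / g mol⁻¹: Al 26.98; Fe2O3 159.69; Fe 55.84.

32.4 g

n(Al) = 29.36 / 26.98 = 1.088 mol
n(Fe2O3) = 46.30 / 159.69 = 0.2899 mol
n/ν for Al = 1.088/2 = 0.5440
n/ν for Fe2O3 = 0.2899/1 = 0.2899
Smallest n/ν is Fe2O3 → limiting reagent.
n(Fe) = (2/1) × 0.2899 = 0.5798 mol
mass = 0.5798 × 55.84 = 32.38 g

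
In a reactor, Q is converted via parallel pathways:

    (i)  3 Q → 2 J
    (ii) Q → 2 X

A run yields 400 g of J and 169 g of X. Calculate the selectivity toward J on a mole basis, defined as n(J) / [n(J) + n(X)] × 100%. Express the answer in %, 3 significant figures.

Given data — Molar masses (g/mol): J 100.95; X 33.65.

n(J) = 400 / 100.95 = 3.962 mol
n(X) = 169 / 33.65 = 5.022 mol
selectivity = 3.962/(3.962+5.022) × 100 = 44.10 %

44.1 %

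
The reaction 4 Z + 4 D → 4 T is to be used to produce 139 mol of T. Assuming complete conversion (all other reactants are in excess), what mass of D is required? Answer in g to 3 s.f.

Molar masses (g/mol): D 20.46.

2840 g

n(T) = 139.0 mol
n(D) = (4/4) × 139.0 = 139.0 mol
mass = 139.0 × 20.46 = 2844 g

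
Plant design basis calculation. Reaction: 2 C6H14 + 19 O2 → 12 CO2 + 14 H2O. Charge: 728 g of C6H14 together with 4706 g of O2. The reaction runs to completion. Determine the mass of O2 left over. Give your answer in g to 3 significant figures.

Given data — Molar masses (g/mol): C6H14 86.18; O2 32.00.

2140 g

n(C6H14) = 728.0 / 86.18 = 8.447 mol
n(O2) = 4706 / 32.00 = 147.1 mol
n/ν → C6H14: 4.224, O2: 7.742; C6H14 is limiting.
O2 consumed = (19/2) × 8.447 = 80.25 mol
O2 remaining = 147.1 − 80.25 = 66.85 mol
mass = 66.85 × 32.00 = 2139 g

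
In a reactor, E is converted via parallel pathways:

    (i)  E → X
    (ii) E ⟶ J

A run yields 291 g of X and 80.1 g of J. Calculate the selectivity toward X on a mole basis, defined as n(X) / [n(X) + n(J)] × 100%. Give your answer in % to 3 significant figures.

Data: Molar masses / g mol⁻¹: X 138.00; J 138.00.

78.4 %

n(X) = 291 / 138.00 = 2.109 mol
n(J) = 80.1 / 138.00 = 0.5804 mol
selectivity = 2.109/(2.109+0.5804) × 100 = 78.42 %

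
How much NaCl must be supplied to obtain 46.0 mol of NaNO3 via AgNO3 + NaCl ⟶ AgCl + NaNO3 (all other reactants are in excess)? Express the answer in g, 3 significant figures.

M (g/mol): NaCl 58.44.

n(NaNO3) = 46.00 mol
n(NaCl) = (1/1) × 46.00 = 46.00 mol
mass = 46.00 × 58.44 = 2688 g

2690 g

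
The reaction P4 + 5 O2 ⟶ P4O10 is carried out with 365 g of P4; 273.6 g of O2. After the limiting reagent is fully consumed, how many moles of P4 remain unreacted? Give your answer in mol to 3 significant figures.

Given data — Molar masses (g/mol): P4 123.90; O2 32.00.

1.24 mol

n(P4) = 365.0 / 123.90 = 2.946 mol
n(O2) = 273.6 / 32.00 = 8.550 mol
n/ν → P4: 2.946, O2: 1.710; O2 is limiting.
P4 consumed = (1/5) × 8.550 = 1.710 mol
P4 remaining = 2.946 − 1.710 = 1.236 mol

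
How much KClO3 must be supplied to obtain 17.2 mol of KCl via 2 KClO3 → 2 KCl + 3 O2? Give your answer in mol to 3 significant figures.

n(KCl) = 17.20 mol
n(KClO3) = (2/2) × 17.20 = 17.20 mol

17.2 mol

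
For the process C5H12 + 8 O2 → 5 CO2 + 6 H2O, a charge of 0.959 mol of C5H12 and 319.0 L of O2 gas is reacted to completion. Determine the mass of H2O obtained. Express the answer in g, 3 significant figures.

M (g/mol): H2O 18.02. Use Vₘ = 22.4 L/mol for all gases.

104 g

n(C5H12) = 0.9590 mol
n(O2) = 319.0 / 22.4 = 14.24 mol
n/ν for C5H12 = 0.9590/1 = 0.9590
n/ν for O2 = 14.24/8 = 1.780
Smallest n/ν is C5H12 → limiting reagent.
n(H2O) = (6/1) × 0.9590 = 5.754 mol
mass = 5.754 × 18.02 = 103.7 g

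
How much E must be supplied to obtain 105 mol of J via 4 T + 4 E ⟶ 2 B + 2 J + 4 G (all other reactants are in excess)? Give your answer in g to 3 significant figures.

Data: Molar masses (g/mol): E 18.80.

3950 g

n(J) = 105.0 mol
n(E) = (4/2) × 105.0 = 210.0 mol
mass = 210.0 × 18.80 = 3948 g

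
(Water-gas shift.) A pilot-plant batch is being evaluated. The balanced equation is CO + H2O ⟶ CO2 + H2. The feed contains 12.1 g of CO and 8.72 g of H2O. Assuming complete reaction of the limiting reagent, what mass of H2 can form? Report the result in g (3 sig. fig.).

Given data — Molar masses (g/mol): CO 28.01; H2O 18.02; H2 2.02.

0.873 g

n(CO) = 12.10 / 28.01 = 0.4320 mol
n(H2O) = 8.720 / 18.02 = 0.4839 mol
n/ν for CO = 0.4320/1 = 0.4320
n/ν for H2O = 0.4839/1 = 0.4839
Smallest n/ν is CO → limiting reagent.
n(H2) = (1/1) × 0.4320 = 0.4320 mol
mass = 0.4320 × 2.02 = 0.8726 g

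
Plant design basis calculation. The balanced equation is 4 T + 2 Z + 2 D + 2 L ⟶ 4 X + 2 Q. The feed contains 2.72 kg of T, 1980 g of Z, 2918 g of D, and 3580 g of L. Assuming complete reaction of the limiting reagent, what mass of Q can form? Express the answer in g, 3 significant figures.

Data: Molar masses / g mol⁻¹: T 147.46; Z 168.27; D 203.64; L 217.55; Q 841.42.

n(T) = 2.720×1000 / 147.46 = 18.45 mol
n(Z) = 1980 / 168.27 = 11.77 mol
n(D) = 2918 / 203.64 = 14.33 mol
n(L) = 3580 / 217.55 = 16.46 mol
n/ν for T = 18.45/4 = 4.613
n/ν for Z = 11.77/2 = 5.885
n/ν for D = 14.33/2 = 7.165
n/ν for L = 16.46/2 = 8.230
Smallest n/ν is T → limiting reagent.
n(Q) = (2/4) × 18.45 = 9.225 mol
mass = 9.225 × 841.42 = 7762 g

7760 g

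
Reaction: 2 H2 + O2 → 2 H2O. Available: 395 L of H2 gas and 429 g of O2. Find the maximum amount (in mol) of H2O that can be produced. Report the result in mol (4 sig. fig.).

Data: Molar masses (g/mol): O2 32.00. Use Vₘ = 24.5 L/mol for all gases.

16.12 mol

n(H2) = 395.0 / 24.5 = 16.12 mol
n(O2) = 429.0 / 32.00 = 13.41 mol
n/ν for H2 = 16.12/2 = 8.060
n/ν for O2 = 13.41/1 = 13.41
Smallest n/ν is H2 → limiting reagent.
n(H2O) = (2/2) × 16.12 = 16.12 mol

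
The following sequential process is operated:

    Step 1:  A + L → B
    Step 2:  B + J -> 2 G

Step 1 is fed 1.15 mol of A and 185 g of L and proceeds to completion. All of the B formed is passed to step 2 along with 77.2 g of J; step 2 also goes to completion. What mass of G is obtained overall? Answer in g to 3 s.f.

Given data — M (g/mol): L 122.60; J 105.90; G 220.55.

Step 1:
n(A) = 1.150 mol
n(L) = 185.0 / 122.60 = 1.509 mol
n/ν for A = 1.150/1 = 1.150
n/ν for L = 1.509/1 = 1.509
Smallest n/ν is A → limiting reagent.
n(B) produced = (1/1) × 1.150 = 1.150 mol
Step 2:
n(B) available = 1.150 mol
n(J) = 77.20 / 105.90 = 0.7290 mol
n/ν for B = 1.150/1 = 1.150
n/ν for J = 0.7290/1 = 0.7290
Smallest n/ν is J → limiting reagent.
n(G) = (2/1) × 0.7290 = 1.458 mol
mass = 1.458 × 220.55 = 321.6 g

322 g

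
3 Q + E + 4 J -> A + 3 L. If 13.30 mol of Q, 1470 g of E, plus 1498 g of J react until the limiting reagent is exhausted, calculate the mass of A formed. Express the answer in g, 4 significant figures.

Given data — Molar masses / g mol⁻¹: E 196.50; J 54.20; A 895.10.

3968 g

n(Q) = 13.30 mol
n(E) = 1470 / 196.50 = 7.481 mol
n(J) = 1498 / 54.20 = 27.64 mol
n/ν → Q: 4.433, E: 7.481, J: 6.910; Q is limiting.
n(A) = (1/3) × 13.30 = 4.433 mol
mass = 4.433 × 895.10 = 3968 g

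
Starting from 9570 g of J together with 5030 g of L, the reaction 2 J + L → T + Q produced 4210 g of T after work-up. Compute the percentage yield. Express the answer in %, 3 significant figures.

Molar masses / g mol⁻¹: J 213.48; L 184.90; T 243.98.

n(J) = 9570 / 213.48 = 44.83 mol
n(L) = 5030 / 184.90 = 27.20 mol
n/ν for J = 44.83/2 = 22.42
n/ν for L = 27.20/1 = 27.20
Smallest n/ν is J → limiting reagent.
theoretical n(T) = (1/2) × 44.83 = 22.42 mol → 5470 g
% yield = 4210 / 5470 × 100 = 76.97 %

77.0 %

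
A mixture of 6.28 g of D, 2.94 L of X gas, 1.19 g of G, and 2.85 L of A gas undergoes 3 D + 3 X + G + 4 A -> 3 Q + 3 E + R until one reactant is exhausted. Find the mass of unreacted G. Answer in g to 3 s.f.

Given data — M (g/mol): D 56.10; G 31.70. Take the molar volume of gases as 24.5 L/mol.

n(D) = 6.280 / 56.10 = 0.1119 mol
n(X) = 2.940 / 24.5 = 0.1200 mol
n(G) = 1.190 / 31.70 = 0.03754 mol
n(A) = 2.850 / 24.5 = 0.1163 mol
n/ν → D: 0.03730, X: 0.04000, G: 0.03754, A: 0.02908; A is limiting.
G consumed = (1/4) × 0.1163 = 0.02908 mol
G remaining = 0.03754 − 0.02908 = 0.008460 mol
mass = 0.008460 × 31.70 = 0.2682 g

0.268 g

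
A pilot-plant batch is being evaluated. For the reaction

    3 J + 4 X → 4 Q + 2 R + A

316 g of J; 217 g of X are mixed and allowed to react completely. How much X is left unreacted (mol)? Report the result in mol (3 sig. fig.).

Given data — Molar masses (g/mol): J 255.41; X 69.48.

n(J) = 316.0 / 255.41 = 1.237 mol
n(X) = 217.0 / 69.48 = 3.123 mol
n/ν for J = 1.237/3 = 0.4123
n/ν for X = 3.123/4 = 0.7808
Smallest n/ν is J → limiting reagent.
X consumed = (4/3) × 1.237 = 1.649 mol
X remaining = 3.123 − 1.649 = 1.474 mol

1.47 mol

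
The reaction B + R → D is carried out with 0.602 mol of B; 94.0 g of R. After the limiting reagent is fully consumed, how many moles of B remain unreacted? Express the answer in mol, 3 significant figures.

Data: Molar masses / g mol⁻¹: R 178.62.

n(B) = 0.6020 mol
n(R) = 94.00 / 178.62 = 0.5263 mol
n/ν → B: 0.6020, R: 0.5263; R is limiting.
B consumed = (1/1) × 0.5263 = 0.5263 mol
B remaining = 0.6020 − 0.5263 = 0.07570 mol

0.0757 mol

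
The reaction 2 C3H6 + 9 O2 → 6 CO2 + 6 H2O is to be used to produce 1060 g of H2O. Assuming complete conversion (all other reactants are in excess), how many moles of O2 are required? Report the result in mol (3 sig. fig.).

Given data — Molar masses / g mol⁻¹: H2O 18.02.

88.2 mol

n(H2O) = 1060 / 18.02 = 58.82 mol
n(O2) = (9/6) × 58.82 = 88.23 mol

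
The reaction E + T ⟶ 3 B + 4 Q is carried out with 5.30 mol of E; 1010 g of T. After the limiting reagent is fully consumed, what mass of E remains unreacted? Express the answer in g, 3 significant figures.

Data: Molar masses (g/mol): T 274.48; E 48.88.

n(E) = 5.300 mol
n(T) = 1010 / 274.48 = 3.680 mol
n/ν for E = 5.300/1 = 5.300
n/ν for T = 3.680/1 = 3.680
Smallest n/ν is T → limiting reagent.
E consumed = (1/1) × 3.680 = 3.680 mol
E remaining = 5.300 − 3.680 = 1.620 mol
mass = 1.620 × 48.88 = 79.19 g

79.2 g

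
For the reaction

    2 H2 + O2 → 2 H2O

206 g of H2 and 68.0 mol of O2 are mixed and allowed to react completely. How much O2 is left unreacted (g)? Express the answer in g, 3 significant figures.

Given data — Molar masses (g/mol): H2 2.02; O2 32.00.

n(H2) = 206.0 / 2.02 = 102.0 mol
n(O2) = 68.00 mol
n/ν → H2: 51.00, O2: 68.00; H2 is limiting.
O2 consumed = (1/2) × 102.0 = 51.00 mol
O2 remaining = 68.00 − 51.00 = 17.00 mol
mass = 17.00 × 32.00 = 544.0 g

544 g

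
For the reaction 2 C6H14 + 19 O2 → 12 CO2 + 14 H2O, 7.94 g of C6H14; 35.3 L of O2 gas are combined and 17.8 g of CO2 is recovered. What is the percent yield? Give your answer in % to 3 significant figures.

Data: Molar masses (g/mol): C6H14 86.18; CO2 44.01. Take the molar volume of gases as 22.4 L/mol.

n(C6H14) = 7.940 / 86.18 = 0.09213 mol
n(O2) = 35.30 / 22.4 = 1.576 mol
n/ν → C6H14: 0.04607, O2: 0.08295; C6H14 is limiting.
theoretical n(CO2) = (12/2) × 0.09213 = 0.5528 mol → 24.33 g
% yield = 17.8 / 24.33 × 100 = 73.16 %

73.2 %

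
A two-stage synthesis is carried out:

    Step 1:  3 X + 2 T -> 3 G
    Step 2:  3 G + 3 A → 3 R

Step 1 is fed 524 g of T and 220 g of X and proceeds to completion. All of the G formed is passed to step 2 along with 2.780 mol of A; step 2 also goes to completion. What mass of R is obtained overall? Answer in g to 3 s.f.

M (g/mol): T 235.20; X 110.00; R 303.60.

Step 1:
n(T) = 524.0 / 235.20 = 2.228 mol
n(X) = 220.0 / 110.00 = 2.000 mol
n/ν for T = 2.228/2 = 1.114
n/ν for X = 2.000/3 = 0.6667
Smallest n/ν is X → limiting reagent.
n(G) produced = (3/3) × 2.000 = 2.000 mol
Step 2:
n(G) available = 2.000 mol
n(A) = 2.780 mol
n/ν for G = 2.000/3 = 0.6667
n/ν for A = 2.780/3 = 0.9267
Smallest n/ν is G → limiting reagent.
n(R) = (3/3) × 2.000 = 2.000 mol
mass = 2.000 × 303.60 = 607.2 g

607 g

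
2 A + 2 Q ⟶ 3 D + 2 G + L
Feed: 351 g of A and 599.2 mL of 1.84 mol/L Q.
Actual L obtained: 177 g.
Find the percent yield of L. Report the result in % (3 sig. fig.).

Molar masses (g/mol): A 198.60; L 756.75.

n(A) = 351.0 / 198.60 = 1.767 mol
n(Q) = 1.84 × 599.2/1000 = 1.103 mol
n/ν for A = 1.767/2 = 0.8835
n/ν for Q = 1.103/2 = 0.5515
Smallest n/ν is Q → limiting reagent.
theoretical n(L) = (1/2) × 1.103 = 0.5515 mol → 417.3 g
% yield = 177 / 417.3 × 100 = 42.42 %

42.4 %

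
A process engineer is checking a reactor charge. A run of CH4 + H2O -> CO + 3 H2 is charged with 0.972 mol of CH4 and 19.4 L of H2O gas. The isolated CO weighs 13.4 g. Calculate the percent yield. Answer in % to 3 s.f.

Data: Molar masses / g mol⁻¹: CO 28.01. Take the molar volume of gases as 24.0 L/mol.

n(CH4) = 0.9720 mol
n(H2O) = 19.40 / 24.0 = 0.8083 mol
n/ν for CH4 = 0.9720/1 = 0.9720
n/ν for H2O = 0.8083/1 = 0.8083
Smallest n/ν is H2O → limiting reagent.
theoretical n(CO) = (1/1) × 0.8083 = 0.8083 mol → 22.64 g
% yield = 13.4 / 22.64 × 100 = 59.19 %

59.2 %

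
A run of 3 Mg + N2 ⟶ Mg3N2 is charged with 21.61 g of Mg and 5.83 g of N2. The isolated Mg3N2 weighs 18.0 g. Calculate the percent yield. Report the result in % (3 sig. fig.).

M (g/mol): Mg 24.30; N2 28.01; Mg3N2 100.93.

n(Mg) = 21.61 / 24.30 = 0.8893 mol
n(N2) = 5.830 / 28.01 = 0.2081 mol
n/ν for Mg = 0.8893/3 = 0.2964
n/ν for N2 = 0.2081/1 = 0.2081
Smallest n/ν is N2 → limiting reagent.
theoretical n(Mg3N2) = (1/1) × 0.2081 = 0.2081 mol → 21.00 g
% yield = 18.0 / 21.00 × 100 = 85.71 %

85.7 %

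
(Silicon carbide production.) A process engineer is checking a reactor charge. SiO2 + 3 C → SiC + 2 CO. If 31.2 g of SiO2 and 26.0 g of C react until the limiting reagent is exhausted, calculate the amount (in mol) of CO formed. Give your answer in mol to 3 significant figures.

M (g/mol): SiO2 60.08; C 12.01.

n(SiO2) = 31.20 / 60.08 = 0.5193 mol
n(C) = 26.00 / 12.01 = 2.165 mol
n/ν → SiO2: 0.5193, C: 0.7217; SiO2 is limiting.
n(CO) = (2/1) × 0.5193 = 1.039 mol

1.04 mol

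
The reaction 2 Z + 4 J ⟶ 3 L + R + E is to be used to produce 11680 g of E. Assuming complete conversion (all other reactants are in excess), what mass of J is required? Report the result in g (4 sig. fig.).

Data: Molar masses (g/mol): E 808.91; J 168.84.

n(E) = 11680 / 808.91 = 14.44 mol
n(J) = (4/1) × 14.44 = 57.76 mol
mass = 57.76 × 168.84 = 9752 g

9752 g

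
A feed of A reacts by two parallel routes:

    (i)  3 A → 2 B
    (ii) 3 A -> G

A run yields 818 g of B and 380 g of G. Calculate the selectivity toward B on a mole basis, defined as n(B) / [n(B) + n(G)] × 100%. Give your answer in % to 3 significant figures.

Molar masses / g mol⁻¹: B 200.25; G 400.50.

81.2 %

n(B) = 818 / 200.25 = 4.085 mol
n(G) = 380 / 400.50 = 0.9488 mol
selectivity = 4.085/(4.085+0.9488) × 100 = 81.15 %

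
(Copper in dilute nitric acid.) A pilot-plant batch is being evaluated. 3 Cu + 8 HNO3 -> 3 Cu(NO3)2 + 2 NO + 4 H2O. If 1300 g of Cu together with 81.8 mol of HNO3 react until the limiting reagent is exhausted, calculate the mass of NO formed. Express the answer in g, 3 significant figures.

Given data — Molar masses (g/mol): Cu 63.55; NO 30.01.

409 g

n(Cu) = 1300 / 63.55 = 20.46 mol
n(HNO3) = 81.80 mol
n/ν for Cu = 20.46/3 = 6.820
n/ν for HNO3 = 81.80/8 = 10.23
Smallest n/ν is Cu → limiting reagent.
n(NO) = (2/3) × 20.46 = 13.64 mol
mass = 13.64 × 30.01 = 409.3 g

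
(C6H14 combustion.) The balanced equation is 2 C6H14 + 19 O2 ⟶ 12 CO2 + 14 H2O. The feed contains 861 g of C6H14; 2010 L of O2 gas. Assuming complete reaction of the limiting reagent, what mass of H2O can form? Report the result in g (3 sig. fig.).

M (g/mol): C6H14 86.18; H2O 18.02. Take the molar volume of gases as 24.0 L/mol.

n(C6H14) = 861.0 / 86.18 = 9.991 mol
n(O2) = 2010 / 24.0 = 83.75 mol
n/ν → C6H14: 4.996, O2: 4.408; O2 is limiting.
n(H2O) = (14/19) × 83.75 = 61.71 mol
mass = 61.71 × 18.02 = 1112 g

1110 g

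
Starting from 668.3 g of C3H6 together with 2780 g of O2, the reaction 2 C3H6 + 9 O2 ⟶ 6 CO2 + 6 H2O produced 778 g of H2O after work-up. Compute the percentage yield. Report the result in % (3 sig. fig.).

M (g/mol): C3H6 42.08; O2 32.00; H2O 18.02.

n(C3H6) = 668.3 / 42.08 = 15.88 mol
n(O2) = 2780 / 32.00 = 86.88 mol
n/ν → C3H6: 7.940, O2: 9.653; C3H6 is limiting.
theoretical n(H2O) = (6/2) × 15.88 = 47.64 mol → 858.5 g
% yield = 778 / 858.5 × 100 = 90.62 %

90.6 %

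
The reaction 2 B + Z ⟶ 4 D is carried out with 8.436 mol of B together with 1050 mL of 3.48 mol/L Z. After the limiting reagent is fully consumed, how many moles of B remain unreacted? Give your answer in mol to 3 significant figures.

n(B) = 8.436 mol
n(Z) = 3.48 × 1050/1000 = 3.654 mol
n/ν → B: 4.218, Z: 3.654; Z is limiting.
B consumed = (2/1) × 3.654 = 7.308 mol
B remaining = 8.436 − 7.308 = 1.128 mol

1.13 mol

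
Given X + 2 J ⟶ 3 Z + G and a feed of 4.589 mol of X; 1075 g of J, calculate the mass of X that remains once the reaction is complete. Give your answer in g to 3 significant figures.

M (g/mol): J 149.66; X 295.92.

295 g

n(X) = 4.589 mol
n(J) = 1075 / 149.66 = 7.183 mol
n/ν for X = 4.589/1 = 4.589
n/ν for J = 7.183/2 = 3.592
Smallest n/ν is J → limiting reagent.
X consumed = (1/2) × 7.183 = 3.592 mol
X remaining = 4.589 − 3.592 = 0.9970 mol
mass = 0.9970 × 295.92 = 295.0 g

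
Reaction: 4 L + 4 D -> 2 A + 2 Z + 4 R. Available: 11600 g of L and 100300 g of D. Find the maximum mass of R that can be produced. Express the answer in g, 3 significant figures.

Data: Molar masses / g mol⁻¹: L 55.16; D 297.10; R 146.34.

30800 g

n(L) = 11600 / 55.16 = 210.3 mol
n(D) = 100300 / 297.10 = 337.6 mol
n/ν for L = 210.3/4 = 52.58
n/ν for D = 337.6/4 = 84.40
Smallest n/ν is L → limiting reagent.
n(R) = (4/4) × 210.3 = 210.3 mol
mass = 210.3 × 146.34 = 30780 g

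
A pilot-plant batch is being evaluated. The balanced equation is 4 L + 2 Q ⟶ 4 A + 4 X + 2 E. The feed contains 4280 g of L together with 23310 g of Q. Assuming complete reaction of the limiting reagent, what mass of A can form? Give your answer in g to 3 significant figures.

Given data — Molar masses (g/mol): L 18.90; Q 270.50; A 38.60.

n(L) = 4280 / 18.90 = 226.5 mol
n(Q) = 23310 / 270.50 = 86.17 mol
n/ν for L = 226.5/4 = 56.63
n/ν for Q = 86.17/2 = 43.09
Smallest n/ν is Q → limiting reagent.
n(A) = (4/2) × 86.17 = 172.3 mol
mass = 172.3 × 38.60 = 6651 g

6650 g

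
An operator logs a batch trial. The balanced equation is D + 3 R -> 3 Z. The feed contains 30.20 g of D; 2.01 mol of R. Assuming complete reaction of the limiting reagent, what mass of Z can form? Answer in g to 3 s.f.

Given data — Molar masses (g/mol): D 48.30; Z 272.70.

n(D) = 30.20 / 48.30 = 0.6253 mol
n(R) = 2.010 mol
n/ν for D = 0.6253/1 = 0.6253
n/ν for R = 2.010/3 = 0.6700
Smallest n/ν is D → limiting reagent.
n(Z) = (3/1) × 0.6253 = 1.876 mol
mass = 1.876 × 272.70 = 511.6 g

512 g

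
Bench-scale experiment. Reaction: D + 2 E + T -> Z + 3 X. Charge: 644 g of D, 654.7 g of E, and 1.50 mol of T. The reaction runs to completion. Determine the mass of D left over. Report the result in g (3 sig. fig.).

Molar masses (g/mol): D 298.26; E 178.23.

n(D) = 644.0 / 298.26 = 2.159 mol
n(E) = 654.7 / 178.23 = 3.673 mol
n(T) = 1.500 mol
n/ν for D = 2.159/1 = 2.159
n/ν for E = 3.673/2 = 1.837
n/ν for T = 1.500/1 = 1.500
Smallest n/ν is T → limiting reagent.
D consumed = (1/1) × 1.500 = 1.500 mol
D remaining = 2.159 − 1.500 = 0.6590 mol
mass = 0.6590 × 298.26 = 196.6 g

197 g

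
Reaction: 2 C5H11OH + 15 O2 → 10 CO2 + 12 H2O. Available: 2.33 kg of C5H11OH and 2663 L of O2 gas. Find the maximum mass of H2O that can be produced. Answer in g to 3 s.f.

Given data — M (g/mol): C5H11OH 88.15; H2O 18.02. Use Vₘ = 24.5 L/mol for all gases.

n(C5H11OH) = 2.330×1000 / 88.15 = 26.43 mol
n(O2) = 2663 / 24.5 = 108.7 mol
n/ν for C5H11OH = 26.43/2 = 13.22
n/ν for O2 = 108.7/15 = 7.247
Smallest n/ν is O2 → limiting reagent.
n(H2O) = (12/15) × 108.7 = 86.96 mol
mass = 86.96 × 18.02 = 1567 g

1570 g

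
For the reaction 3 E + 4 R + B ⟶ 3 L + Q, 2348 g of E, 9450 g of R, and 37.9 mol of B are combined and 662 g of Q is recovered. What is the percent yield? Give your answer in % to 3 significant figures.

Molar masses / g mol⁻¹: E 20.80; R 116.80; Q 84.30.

38.8 %

n(E) = 2348 / 20.80 = 112.9 mol
n(R) = 9450 / 116.80 = 80.91 mol
n(B) = 37.90 mol
n/ν → E: 37.63, R: 20.23, B: 37.90; R is limiting.
theoretical n(Q) = (1/4) × 80.91 = 20.23 mol → 1705 g
% yield = 662 / 1705 × 100 = 38.83 %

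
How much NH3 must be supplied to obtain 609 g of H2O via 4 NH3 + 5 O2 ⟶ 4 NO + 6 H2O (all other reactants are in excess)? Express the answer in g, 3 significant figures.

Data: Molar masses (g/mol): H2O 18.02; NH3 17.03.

384 g

n(H2O) = 609 / 18.02 = 33.80 mol
n(NH3) = (4/6) × 33.80 = 22.53 mol
mass = 22.53 × 17.03 = 383.7 g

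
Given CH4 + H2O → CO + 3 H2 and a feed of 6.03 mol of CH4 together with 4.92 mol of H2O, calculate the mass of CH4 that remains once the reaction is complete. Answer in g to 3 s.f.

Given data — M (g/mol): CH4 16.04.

17.8 g

n(CH4) = 6.030 mol
n(H2O) = 4.920 mol
n/ν → CH4: 6.030, H2O: 4.920; H2O is limiting.
CH4 consumed = (1/1) × 4.920 = 4.920 mol
CH4 remaining = 6.030 − 4.920 = 1.110 mol
mass = 1.110 × 16.04 = 17.80 g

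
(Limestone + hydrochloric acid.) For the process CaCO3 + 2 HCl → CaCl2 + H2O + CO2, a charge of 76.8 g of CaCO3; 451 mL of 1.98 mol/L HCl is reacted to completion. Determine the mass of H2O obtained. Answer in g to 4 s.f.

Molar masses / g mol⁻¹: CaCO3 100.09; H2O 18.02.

n(CaCO3) = 76.80 / 100.09 = 0.7673 mol
n(HCl) = 1.98 × 451.0/1000 = 0.8930 mol
n/ν → CaCO3: 0.7673, HCl: 0.4465; HCl is limiting.
n(H2O) = (1/2) × 0.8930 = 0.4465 mol
mass = 0.4465 × 18.02 = 8.046 g

8.046 g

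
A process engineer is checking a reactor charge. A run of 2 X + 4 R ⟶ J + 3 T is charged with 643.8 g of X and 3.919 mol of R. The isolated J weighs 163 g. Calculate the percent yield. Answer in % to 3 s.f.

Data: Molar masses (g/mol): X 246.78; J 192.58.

86.4 %

n(X) = 643.8 / 246.78 = 2.609 mol
n(R) = 3.919 mol
n/ν → X: 1.305, R: 0.9798; R is limiting.
theoretical n(J) = (1/4) × 3.919 = 0.9798 mol → 188.7 g
% yield = 163 / 188.7 × 100 = 86.38 %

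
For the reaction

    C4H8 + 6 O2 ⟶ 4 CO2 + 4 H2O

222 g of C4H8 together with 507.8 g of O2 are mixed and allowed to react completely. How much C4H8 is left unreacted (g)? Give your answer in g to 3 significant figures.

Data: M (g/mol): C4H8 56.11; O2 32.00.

73.6 g

n(C4H8) = 222.0 / 56.11 = 3.957 mol
n(O2) = 507.8 / 32.00 = 15.87 mol
n/ν for C4H8 = 3.957/1 = 3.957
n/ν for O2 = 15.87/6 = 2.645
Smallest n/ν is O2 → limiting reagent.
C4H8 consumed = (1/6) × 15.87 = 2.645 mol
C4H8 remaining = 3.957 − 2.645 = 1.312 mol
mass = 1.312 × 56.11 = 73.62 g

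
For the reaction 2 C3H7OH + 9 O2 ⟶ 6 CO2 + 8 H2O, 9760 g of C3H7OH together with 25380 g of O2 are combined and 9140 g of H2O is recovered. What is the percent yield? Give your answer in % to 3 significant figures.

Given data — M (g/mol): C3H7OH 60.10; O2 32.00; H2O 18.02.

n(C3H7OH) = 9760 / 60.10 = 162.4 mol
n(O2) = 25380 / 32.00 = 793.1 mol
n/ν for C3H7OH = 162.4/2 = 81.20
n/ν for O2 = 793.1/9 = 88.12
Smallest n/ν is C3H7OH → limiting reagent.
theoretical n(H2O) = (8/2) × 162.4 = 649.6 mol → 11710 g
% yield = 9140 / 11710 × 100 = 78.05 %

78.1 %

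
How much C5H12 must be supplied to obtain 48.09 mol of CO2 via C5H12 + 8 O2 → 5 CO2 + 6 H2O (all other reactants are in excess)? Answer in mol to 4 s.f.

9.618 mol

n(CO2) = 48.09 mol
n(C5H12) = (1/5) × 48.09 = 9.618 mol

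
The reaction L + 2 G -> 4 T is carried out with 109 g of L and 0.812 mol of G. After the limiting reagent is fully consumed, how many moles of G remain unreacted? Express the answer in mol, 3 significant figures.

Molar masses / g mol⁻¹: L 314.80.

0.119 mol

n(L) = 109.0 / 314.80 = 0.3463 mol
n(G) = 0.8120 mol
n/ν for L = 0.3463/1 = 0.3463
n/ν for G = 0.8120/2 = 0.4060
Smallest n/ν is L → limiting reagent.
G consumed = (2/1) × 0.3463 = 0.6926 mol
G remaining = 0.8120 − 0.6926 = 0.1194 mol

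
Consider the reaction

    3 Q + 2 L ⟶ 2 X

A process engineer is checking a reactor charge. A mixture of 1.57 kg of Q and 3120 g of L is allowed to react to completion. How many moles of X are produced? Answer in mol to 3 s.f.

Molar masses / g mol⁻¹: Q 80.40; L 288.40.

n(Q) = 1.570×1000 / 80.40 = 19.53 mol
n(L) = 3120 / 288.40 = 10.82 mol
n/ν → Q: 6.510, L: 5.410; L is limiting.
n(X) = (2/2) × 10.82 = 10.82 mol

10.8 mol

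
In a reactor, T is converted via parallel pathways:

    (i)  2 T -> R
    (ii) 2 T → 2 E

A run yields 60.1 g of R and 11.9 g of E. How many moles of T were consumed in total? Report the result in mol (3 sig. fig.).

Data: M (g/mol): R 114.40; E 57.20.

n(R) = 60.1 / 114.40 = 0.5253 mol
n(E) = 11.9 / 57.20 = 0.2080 mol
n(T) via (i) = (2/1)×0.5253 = 1.051 mol
n(T) via (ii) = (2/2)×0.2080 = 0.2080 mol
total n(T) = 1.051 + 0.2080 = 1.259 mol

1.26 mol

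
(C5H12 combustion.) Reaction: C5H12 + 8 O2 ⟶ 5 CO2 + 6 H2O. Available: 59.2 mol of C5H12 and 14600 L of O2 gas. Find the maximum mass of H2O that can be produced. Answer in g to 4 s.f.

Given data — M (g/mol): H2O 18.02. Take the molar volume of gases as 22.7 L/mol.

6401 g

n(C5H12) = 59.20 mol
n(O2) = 14600 / 22.7 = 643.2 mol
n/ν → C5H12: 59.20, O2: 80.40; C5H12 is limiting.
n(H2O) = (6/1) × 59.20 = 355.2 mol
mass = 355.2 × 18.02 = 6401 g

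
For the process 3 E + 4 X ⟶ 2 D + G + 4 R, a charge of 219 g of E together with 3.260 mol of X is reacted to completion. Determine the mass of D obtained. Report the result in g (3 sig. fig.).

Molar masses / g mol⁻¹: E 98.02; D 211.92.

n(E) = 219.0 / 98.02 = 2.234 mol
n(X) = 3.260 mol
n/ν for E = 2.234/3 = 0.7447
n/ν for X = 3.260/4 = 0.8150
Smallest n/ν is E → limiting reagent.
n(D) = (2/3) × 2.234 = 1.489 mol
mass = 1.489 × 211.92 = 315.5 g

316 g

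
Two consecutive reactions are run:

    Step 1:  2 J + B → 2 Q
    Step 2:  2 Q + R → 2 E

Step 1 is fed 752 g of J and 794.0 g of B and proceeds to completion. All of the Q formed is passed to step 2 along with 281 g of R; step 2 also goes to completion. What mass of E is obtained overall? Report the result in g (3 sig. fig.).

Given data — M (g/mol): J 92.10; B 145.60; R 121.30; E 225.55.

Step 1:
n(J) = 752.0 / 92.10 = 8.165 mol
n(B) = 794.0 / 145.60 = 5.453 mol
n/ν for J = 8.165/2 = 4.083
n/ν for B = 5.453/1 = 5.453
Smallest n/ν is J → limiting reagent.
n(Q) produced = (2/2) × 8.165 = 8.165 mol
Step 2:
n(Q) available = 8.165 mol
n(R) = 281.0 / 121.30 = 2.317 mol
n/ν for Q = 8.165/2 = 4.083
n/ν for R = 2.317/1 = 2.317
Smallest n/ν is R → limiting reagent.
n(E) = (2/1) × 2.317 = 4.634 mol
mass = 4.634 × 225.55 = 1045 g

1050 g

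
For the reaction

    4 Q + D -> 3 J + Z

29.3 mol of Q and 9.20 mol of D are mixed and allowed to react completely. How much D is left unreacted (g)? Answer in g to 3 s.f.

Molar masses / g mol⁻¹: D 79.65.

149 g

n(Q) = 29.30 mol
n(D) = 9.200 mol
n/ν for Q = 29.30/4 = 7.325
n/ν for D = 9.200/1 = 9.200
Smallest n/ν is Q → limiting reagent.
D consumed = (1/4) × 29.30 = 7.325 mol
D remaining = 9.200 − 7.325 = 1.875 mol
mass = 1.875 × 79.65 = 149.3 g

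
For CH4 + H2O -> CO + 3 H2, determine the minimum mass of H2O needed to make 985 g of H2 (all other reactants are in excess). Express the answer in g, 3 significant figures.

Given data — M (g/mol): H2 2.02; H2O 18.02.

2930 g

n(H2) = 985 / 2.02 = 487.6 mol
n(H2O) = (1/3) × 487.6 = 162.5 mol
mass = 162.5 × 18.02 = 2928 g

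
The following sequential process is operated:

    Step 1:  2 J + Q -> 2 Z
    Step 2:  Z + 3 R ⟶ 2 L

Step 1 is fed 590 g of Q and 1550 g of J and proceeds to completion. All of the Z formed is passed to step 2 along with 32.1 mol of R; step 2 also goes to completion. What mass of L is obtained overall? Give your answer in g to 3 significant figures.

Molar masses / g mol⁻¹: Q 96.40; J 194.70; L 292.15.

4650 g

Step 1:
n(Q) = 590.0 / 96.40 = 6.120 mol
n(J) = 1550 / 194.70 = 7.961 mol
n/ν for Q = 6.120/1 = 6.120
n/ν for J = 7.961/2 = 3.981
Smallest n/ν is J → limiting reagent.
n(Z) produced = (2/2) × 7.961 = 7.961 mol
Step 2:
n(Z) available = 7.961 mol
n(R) = 32.10 mol
n/ν for Z = 7.961/1 = 7.961
n/ν for R = 32.10/3 = 10.70
Smallest n/ν is Z → limiting reagent.
n(L) = (2/1) × 7.961 = 15.92 mol
mass = 15.92 × 292.15 = 4651 g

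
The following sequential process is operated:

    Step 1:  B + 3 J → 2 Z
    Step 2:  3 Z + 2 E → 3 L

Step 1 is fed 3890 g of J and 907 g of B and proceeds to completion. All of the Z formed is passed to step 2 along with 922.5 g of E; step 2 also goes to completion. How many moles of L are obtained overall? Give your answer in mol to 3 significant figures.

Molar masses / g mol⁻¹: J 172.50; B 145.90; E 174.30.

Step 1:
n(J) = 3890 / 172.50 = 22.55 mol
n(B) = 907.0 / 145.90 = 6.217 mol
n/ν → J: 7.517, B: 6.217; B is limiting.
n(Z) produced = (2/1) × 6.217 = 12.43 mol
Step 2:
n(Z) available = 12.43 mol
n(E) = 922.5 / 174.30 = 5.293 mol
n/ν → Z: 4.143, E: 2.647; E is limiting.
n(L) = (3/2) × 5.293 = 7.940 mol

7.94 mol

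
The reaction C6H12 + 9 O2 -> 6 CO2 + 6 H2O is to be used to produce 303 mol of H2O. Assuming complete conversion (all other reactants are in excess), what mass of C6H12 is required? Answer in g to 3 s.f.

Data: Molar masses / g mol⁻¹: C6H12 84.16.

n(H2O) = 303.0 mol
n(C6H12) = (1/6) × 303.0 = 50.50 mol
mass = 50.50 × 84.16 = 4250 g

4250 g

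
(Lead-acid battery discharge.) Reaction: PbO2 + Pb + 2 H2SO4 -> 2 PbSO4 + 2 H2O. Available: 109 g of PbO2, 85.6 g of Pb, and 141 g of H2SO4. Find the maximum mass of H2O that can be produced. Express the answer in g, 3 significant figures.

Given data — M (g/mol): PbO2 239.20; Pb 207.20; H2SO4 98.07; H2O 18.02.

14.9 g

n(PbO2) = 109.0 / 239.20 = 0.4557 mol
n(Pb) = 85.60 / 207.20 = 0.4131 mol
n(H2SO4) = 141.0 / 98.07 = 1.438 mol
n/ν for PbO2 = 0.4557/1 = 0.4557
n/ν for Pb = 0.4131/1 = 0.4131
n/ν for H2SO4 = 1.438/2 = 0.7190
Smallest n/ν is Pb → limiting reagent.
n(H2O) = (2/1) × 0.4131 = 0.8262 mol
mass = 0.8262 × 18.02 = 14.89 g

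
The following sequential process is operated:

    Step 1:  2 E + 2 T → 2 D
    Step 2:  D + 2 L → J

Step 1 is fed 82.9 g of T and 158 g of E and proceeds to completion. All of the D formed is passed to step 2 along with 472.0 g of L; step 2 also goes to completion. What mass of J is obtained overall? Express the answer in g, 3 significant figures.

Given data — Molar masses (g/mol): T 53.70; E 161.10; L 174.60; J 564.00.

553 g

Step 1:
n(T) = 82.90 / 53.70 = 1.544 mol
n(E) = 158.0 / 161.10 = 0.9808 mol
n/ν → T: 0.7720, E: 0.4904; E is limiting.
n(D) produced = (2/2) × 0.9808 = 0.9808 mol
Step 2:
n(D) available = 0.9808 mol
n(L) = 472.0 / 174.60 = 2.703 mol
n/ν → D: 0.9808, L: 1.352; D is limiting.
n(J) = (1/1) × 0.9808 = 0.9808 mol
mass = 0.9808 × 564.00 = 553.2 g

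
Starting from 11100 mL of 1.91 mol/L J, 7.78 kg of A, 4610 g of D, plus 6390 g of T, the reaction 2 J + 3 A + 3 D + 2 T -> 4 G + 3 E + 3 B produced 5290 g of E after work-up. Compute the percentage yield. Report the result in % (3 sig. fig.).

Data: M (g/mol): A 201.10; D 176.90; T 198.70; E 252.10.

n(J) = 1.91 × 11100/1000 = 21.20 mol
n(A) = 7.780×1000 / 201.10 = 38.69 mol
n(D) = 4610 / 176.90 = 26.06 mol
n(T) = 6390 / 198.70 = 32.16 mol
n/ν → J: 10.60, A: 12.90, D: 8.687, T: 16.08; D is limiting.
theoretical n(E) = (3/3) × 26.06 = 26.06 mol → 6570 g
% yield = 5290 / 6570 × 100 = 80.52 %

80.5 %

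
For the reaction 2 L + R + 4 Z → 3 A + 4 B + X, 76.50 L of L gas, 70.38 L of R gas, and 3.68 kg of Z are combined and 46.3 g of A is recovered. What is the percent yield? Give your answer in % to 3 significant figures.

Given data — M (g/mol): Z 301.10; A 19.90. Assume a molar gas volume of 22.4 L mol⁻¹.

45.4 %

n(L) = 76.50 / 22.4 = 3.415 mol
n(R) = 70.38 / 22.4 = 3.142 mol
n(Z) = 3.680×1000 / 301.10 = 12.22 mol
n/ν for L = 3.415/2 = 1.708
n/ν for R = 3.142/1 = 3.142
n/ν for Z = 12.22/4 = 3.055
Smallest n/ν is L → limiting reagent.
theoretical n(A) = (3/2) × 3.415 = 5.123 mol → 101.9 g
% yield = 46.3 / 101.9 × 100 = 45.44 %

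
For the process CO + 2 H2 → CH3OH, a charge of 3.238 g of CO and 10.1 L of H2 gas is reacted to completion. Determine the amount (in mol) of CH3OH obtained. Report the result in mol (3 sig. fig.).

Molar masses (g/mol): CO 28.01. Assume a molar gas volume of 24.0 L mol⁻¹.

n(CO) = 3.238 / 28.01 = 0.1156 mol
n(H2) = 10.10 / 24.0 = 0.4208 mol
n/ν → CO: 0.1156, H2: 0.2104; CO is limiting.
n(CH3OH) = (1/1) × 0.1156 = 0.1156 mol

0.116 mol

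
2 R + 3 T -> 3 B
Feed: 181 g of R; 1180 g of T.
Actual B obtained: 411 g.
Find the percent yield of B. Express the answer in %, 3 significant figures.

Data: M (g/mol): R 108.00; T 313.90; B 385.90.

42.4 %

n(R) = 181.0 / 108.00 = 1.676 mol
n(T) = 1180 / 313.90 = 3.759 mol
n/ν for R = 1.676/2 = 0.8380
n/ν for T = 3.759/3 = 1.253
Smallest n/ν is R → limiting reagent.
theoretical n(B) = (3/2) × 1.676 = 2.514 mol → 970.2 g
% yield = 411 / 970.2 × 100 = 42.36 %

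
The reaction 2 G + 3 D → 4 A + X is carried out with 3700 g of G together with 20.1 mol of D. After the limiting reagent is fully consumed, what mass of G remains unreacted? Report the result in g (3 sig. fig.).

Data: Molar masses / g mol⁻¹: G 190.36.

1150 g

n(G) = 3700 / 190.36 = 19.44 mol
n(D) = 20.10 mol
n/ν for G = 19.44/2 = 9.720
n/ν for D = 20.10/3 = 6.700
Smallest n/ν is D → limiting reagent.
G consumed = (2/3) × 20.10 = 13.40 mol
G remaining = 19.44 − 13.40 = 6.040 mol
mass = 6.040 × 190.36 = 1150 g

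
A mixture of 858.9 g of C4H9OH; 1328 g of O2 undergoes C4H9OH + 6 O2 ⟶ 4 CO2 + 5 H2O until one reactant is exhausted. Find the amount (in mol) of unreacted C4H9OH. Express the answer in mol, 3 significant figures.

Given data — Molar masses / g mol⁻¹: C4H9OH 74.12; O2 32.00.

n(C4H9OH) = 858.9 / 74.12 = 11.59 mol
n(O2) = 1328 / 32.00 = 41.50 mol
n/ν → C4H9OH: 11.59, O2: 6.917; O2 is limiting.
C4H9OH consumed = (1/6) × 41.50 = 6.917 mol
C4H9OH remaining = 11.59 − 6.917 = 4.673 mol

4.67 mol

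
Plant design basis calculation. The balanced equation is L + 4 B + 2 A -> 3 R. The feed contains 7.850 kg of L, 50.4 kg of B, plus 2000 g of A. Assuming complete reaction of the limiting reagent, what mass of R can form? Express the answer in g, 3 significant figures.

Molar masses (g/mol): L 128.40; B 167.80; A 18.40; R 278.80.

45500 g

n(L) = 7.850×1000 / 128.40 = 61.14 mol
n(B) = 50.40×1000 / 167.80 = 300.4 mol
n(A) = 2000 / 18.40 = 108.7 mol
n/ν → L: 61.14, B: 75.10, A: 54.35; A is limiting.
n(R) = (3/2) × 108.7 = 163.1 mol
mass = 163.1 × 278.80 = 45470 g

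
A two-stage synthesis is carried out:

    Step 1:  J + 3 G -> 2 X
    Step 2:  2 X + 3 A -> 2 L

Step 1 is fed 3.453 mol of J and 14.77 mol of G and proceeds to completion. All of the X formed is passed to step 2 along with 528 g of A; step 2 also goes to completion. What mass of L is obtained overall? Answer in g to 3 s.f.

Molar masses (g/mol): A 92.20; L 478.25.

Step 1:
n(J) = 3.453 mol
n(G) = 14.77 mol
n/ν for J = 3.453/1 = 3.453
n/ν for G = 14.77/3 = 4.923
Smallest n/ν is J → limiting reagent.
n(X) produced = (2/1) × 3.453 = 6.906 mol
Step 2:
n(X) available = 6.906 mol
n(A) = 528.0 / 92.20 = 5.727 mol
n/ν for X = 6.906/2 = 3.453
n/ν for A = 5.727/3 = 1.909
Smallest n/ν is A → limiting reagent.
n(L) = (2/3) × 5.727 = 3.818 mol
mass = 3.818 × 478.25 = 1826 g

1830 g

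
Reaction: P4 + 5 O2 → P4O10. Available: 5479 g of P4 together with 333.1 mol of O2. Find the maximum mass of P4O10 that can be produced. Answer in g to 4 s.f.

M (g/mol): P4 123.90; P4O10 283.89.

12550 g

n(P4) = 5479 / 123.90 = 44.22 mol
n(O2) = 333.1 mol
n/ν for P4 = 44.22/1 = 44.22
n/ν for O2 = 333.1/5 = 66.62
Smallest n/ν is P4 → limiting reagent.
n(P4O10) = (1/1) × 44.22 = 44.22 mol
mass = 44.22 × 283.89 = 12550 g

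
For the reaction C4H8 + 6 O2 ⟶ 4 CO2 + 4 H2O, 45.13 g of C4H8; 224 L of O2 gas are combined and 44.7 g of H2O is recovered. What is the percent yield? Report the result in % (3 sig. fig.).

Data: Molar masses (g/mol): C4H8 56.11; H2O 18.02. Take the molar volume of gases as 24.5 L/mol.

n(C4H8) = 45.13 / 56.11 = 0.8043 mol
n(O2) = 224.0 / 24.5 = 9.143 mol
n/ν for C4H8 = 0.8043/1 = 0.8043
n/ν for O2 = 9.143/6 = 1.524
Smallest n/ν is C4H8 → limiting reagent.
theoretical n(H2O) = (4/1) × 0.8043 = 3.217 mol → 57.97 g
% yield = 44.7 / 57.97 × 100 = 77.11 %

77.1 %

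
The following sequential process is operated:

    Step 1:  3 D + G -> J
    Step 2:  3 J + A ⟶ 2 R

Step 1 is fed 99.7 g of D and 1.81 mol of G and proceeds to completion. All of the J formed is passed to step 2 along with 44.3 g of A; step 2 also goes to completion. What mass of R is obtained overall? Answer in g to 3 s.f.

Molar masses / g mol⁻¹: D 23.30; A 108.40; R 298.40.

Step 1:
n(D) = 99.70 / 23.30 = 4.279 mol
n(G) = 1.810 mol
n/ν for D = 4.279/3 = 1.426
n/ν for G = 1.810/1 = 1.810
Smallest n/ν is D → limiting reagent.
n(J) produced = (1/3) × 4.279 = 1.426 mol
Step 2:
n(J) available = 1.426 mol
n(A) = 44.30 / 108.40 = 0.4087 mol
n/ν for J = 1.426/3 = 0.4753
n/ν for A = 0.4087/1 = 0.4087
Smallest n/ν is A → limiting reagent.
n(R) = (2/1) × 0.4087 = 0.8174 mol
mass = 0.8174 × 298.40 = 243.9 g

244 g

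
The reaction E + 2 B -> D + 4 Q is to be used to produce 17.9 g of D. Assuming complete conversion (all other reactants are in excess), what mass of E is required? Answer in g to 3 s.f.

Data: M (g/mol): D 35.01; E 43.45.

n(D) = 17.9 / 35.01 = 0.5113 mol
n(E) = (1/1) × 0.5113 = 0.5113 mol
mass = 0.5113 × 43.45 = 22.22 g

22.2 g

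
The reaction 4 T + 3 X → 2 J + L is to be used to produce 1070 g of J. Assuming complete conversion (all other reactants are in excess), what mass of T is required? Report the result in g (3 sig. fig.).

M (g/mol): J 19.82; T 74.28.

8020 g

n(J) = 1070 / 19.82 = 53.99 mol
n(T) = (4/2) × 53.99 = 108.0 mol
mass = 108.0 × 74.28 = 8022 g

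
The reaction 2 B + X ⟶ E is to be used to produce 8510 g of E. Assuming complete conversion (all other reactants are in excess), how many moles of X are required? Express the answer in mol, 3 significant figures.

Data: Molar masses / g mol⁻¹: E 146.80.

58.0 mol

n(E) = 8510 / 146.80 = 57.97 mol
n(X) = (1/1) × 57.97 = 57.97 mol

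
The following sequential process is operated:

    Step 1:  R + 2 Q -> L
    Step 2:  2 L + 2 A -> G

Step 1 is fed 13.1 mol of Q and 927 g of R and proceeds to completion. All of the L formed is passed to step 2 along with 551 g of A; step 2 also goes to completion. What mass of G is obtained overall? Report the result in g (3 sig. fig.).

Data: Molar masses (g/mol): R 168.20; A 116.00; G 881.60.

2090 g

Step 1:
n(Q) = 13.10 mol
n(R) = 927.0 / 168.20 = 5.511 mol
n/ν for Q = 13.10/2 = 6.550
n/ν for R = 5.511/1 = 5.511
Smallest n/ν is R → limiting reagent.
n(L) produced = (1/1) × 5.511 = 5.511 mol
Step 2:
n(L) available = 5.511 mol
n(A) = 551.0 / 116.00 = 4.750 mol
n/ν for L = 5.511/2 = 2.756
n/ν for A = 4.750/2 = 2.375
Smallest n/ν is A → limiting reagent.
n(G) = (1/2) × 4.750 = 2.375 mol
mass = 2.375 × 881.60 = 2094 g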